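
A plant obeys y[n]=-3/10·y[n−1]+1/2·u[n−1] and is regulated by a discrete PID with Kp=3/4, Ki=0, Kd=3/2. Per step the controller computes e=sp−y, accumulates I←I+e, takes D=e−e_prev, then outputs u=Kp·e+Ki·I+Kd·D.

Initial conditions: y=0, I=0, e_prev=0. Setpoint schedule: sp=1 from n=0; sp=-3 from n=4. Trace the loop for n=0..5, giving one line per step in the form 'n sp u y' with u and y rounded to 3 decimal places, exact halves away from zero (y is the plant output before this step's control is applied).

(exact arithmetic carried between steps; '≈' marks a value shown rounded to 6 d.p. or computed from one; I and e_prev carry over from the previous line; the table rounds u and y to 3 d.p., halves away from zero)
n=0: y=0, sp=1, e=sp−y=1; I=1, D=e−e_prev=1; u=3/4·1+0·1+3/2·1=2.25; next y=-3/10·0+1/2·2.25=1.125
n=1: y=1.125, sp=1, e=sp−y=-0.125; I=0.875, D=e−e_prev=-1.125; u=3/4·(-0.125)+0·0.875+3/2·(-1.125)=-1.78125; next y=-3/10·1.125+1/2·(-1.78125)=-1.228125
n=2: y=-1.228125, sp=1, e=sp−y=2.228125; I=3.103125, D=e−e_prev=2.353125; u=3/4·2.228125+0·3.103125+3/2·2.353125≈5.200781; next y=-3/10·(-1.228125)+1/2·5.200781≈2.968828
n=3: y≈2.968828, sp=1, e=sp−y≈-1.968828; I≈1.134297, D=e−e_prev≈-4.196953; u=3/4·(-1.968828)+0·1.134297+3/2·(-4.196953)≈-7.772051; next y=-3/10·2.968828+1/2·(-7.772051)≈-4.776674
n=4: y≈-4.776674, sp=-3, e=sp−y≈1.776674; I≈2.910971, D=e−e_prev≈3.745502; u=3/4·1.776674+0·2.910971+3/2·3.745502≈6.950758; next y=-3/10·(-4.776674)+1/2·6.950758≈4.908381
n=5: y≈4.908381, sp=-3, e=sp−y≈-7.908381; I≈-4.997411, D=e−e_prev≈-9.685055; u=3/4·(-7.908381)+0·(-4.997411)+3/2·(-9.685055)≈-20.458869; next y=-3/10·4.908381+1/2·(-20.458869)≈-11.701949

0 1 2.250 0.000
1 1 -1.781 1.125
2 1 5.201 -1.228
3 1 -7.772 2.969
4 -3 6.951 -4.777
5 -3 -20.459 4.908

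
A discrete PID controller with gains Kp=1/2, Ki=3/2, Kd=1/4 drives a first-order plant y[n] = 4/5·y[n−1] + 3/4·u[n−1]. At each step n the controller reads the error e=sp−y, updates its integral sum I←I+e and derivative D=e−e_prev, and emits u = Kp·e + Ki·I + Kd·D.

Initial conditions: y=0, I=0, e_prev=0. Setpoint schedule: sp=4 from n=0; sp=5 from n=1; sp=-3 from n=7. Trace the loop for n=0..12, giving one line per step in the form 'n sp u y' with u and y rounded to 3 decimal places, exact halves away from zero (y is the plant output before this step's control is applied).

(exact arithmetic carried between steps; '≈' marks a value shown rounded to 6 d.p. or computed from one; I and e_prev carry over from the previous line; the table rounds u and y to 3 d.p., halves away from zero)
n=0: y=0, sp=4, e=sp−y=4; I=4, D=e−e_prev=4; u=1/2·4+3/2·4+1/4·4=9; next y=4/5·0+3/4·9=6.75
n=1: y=6.75, sp=5, e=sp−y=-1.75; I=2.25, D=e−e_prev=-5.75; u=1/2·(-1.75)+3/2·2.25+1/4·(-5.75)=1.0625; next y=4/5·6.75+3/4·1.0625=6.196875
n=2: y=6.196875, sp=5, e=sp−y=-1.196875; I=1.053125, D=e−e_prev=0.553125; u=1/2·(-1.196875)+3/2·1.053125+1/4·0.553125≈1.119531; next y=4/5·6.196875+3/4·1.119531≈5.797148
n=3: y≈5.797148, sp=5, e=sp−y≈-0.797148; I≈0.255977, D=e−e_prev≈0.399727; u=1/2·(-0.797148)+3/2·0.255977+1/4·0.399727≈0.085322; next y=4/5·5.797148+3/4·0.085322≈4.701710
n=4: y≈4.701710, sp=5, e=sp−y≈0.298290; I≈0.554266, D=e−e_prev≈1.095438; u=1/2·0.298290+3/2·0.554266+1/4·1.095438≈1.254403; next y=4/5·4.701710+3/4·1.254403≈4.702171
n=5: y≈4.702171, sp=5, e=sp−y≈0.297829; I≈0.852095, D=e−e_prev≈-0.000460; u=1/2·0.297829+3/2·0.852095+1/4·(-0.000460)≈1.426942; next y=4/5·4.702171+3/4·1.426942≈4.831943
n=6: y≈4.831943, sp=5, e=sp−y≈0.168057; I≈1.020152, D=e−e_prev≈-0.129772; u=1/2·0.168057+3/2·1.020152+1/4·(-0.129772)≈1.581813; next y=4/5·4.831943+3/4·1.581813≈5.051914
n=7: y≈5.051914, sp=-3, e=sp−y≈-8.051914; I≈-7.031763, D=e−e_prev≈-8.219971; u=1/2·(-8.051914)+3/2·(-7.031763)+1/4·(-8.219971)≈-16.628594; next y=4/5·5.051914+3/4·(-16.628594)≈-8.429914
n=8: y≈-8.429914, sp=-3, e=sp−y≈5.429914; I≈-1.601849, D=e−e_prev≈13.481828; u=1/2·5.429914+3/2·(-1.601849)+1/4·13.481828≈3.682641; next y=4/5·(-8.429914)+3/4·3.682641≈-3.981950
n=9: y≈-3.981950, sp=-3, e=sp−y≈0.981950; I≈-0.619898, D=e−e_prev≈-4.447963; u=1/2·0.981950+3/2·(-0.619898)+1/4·(-4.447963)≈-1.550863; next y=4/5·(-3.981950)+3/4·(-1.550863)≈-4.348708
n=10: y≈-4.348708, sp=-3, e=sp−y≈1.348708; I≈0.728809, D=e−e_prev≈0.366757; u=1/2·1.348708+3/2·0.728809+1/4·0.366757≈1.859257; next y=4/5·(-4.348708)+3/4·1.859257≈-2.084523
n=11: y≈-2.084523, sp=-3, e=sp−y≈-0.915477; I≈-0.186667, D=e−e_prev≈-2.264184; u=1/2·(-0.915477)+3/2·(-0.186667)+1/4·(-2.264184)≈-1.303786; next y=4/5·(-2.084523)+3/4·(-1.303786)≈-2.645458
n=12: y≈-2.645458, sp=-3, e=sp−y≈-0.354542; I≈-0.541210, D=e−e_prev≈0.560935; u=1/2·(-0.354542)+3/2·(-0.541210)+1/4·0.560935≈-0.848852; next y=4/5·(-2.645458)+3/4·(-0.848852)≈-2.753005

0 4 9.000 0.000
1 5 1.063 6.750
2 5 1.120 6.197
3 5 0.085 5.797
4 5 1.254 4.702
5 5 1.427 4.702
6 5 1.582 4.832
7 -3 -16.629 5.052
8 -3 3.683 -8.430
9 -3 -1.551 -3.982
10 -3 1.859 -4.349
11 -3 -1.304 -2.085
12 -3 -0.849 -2.645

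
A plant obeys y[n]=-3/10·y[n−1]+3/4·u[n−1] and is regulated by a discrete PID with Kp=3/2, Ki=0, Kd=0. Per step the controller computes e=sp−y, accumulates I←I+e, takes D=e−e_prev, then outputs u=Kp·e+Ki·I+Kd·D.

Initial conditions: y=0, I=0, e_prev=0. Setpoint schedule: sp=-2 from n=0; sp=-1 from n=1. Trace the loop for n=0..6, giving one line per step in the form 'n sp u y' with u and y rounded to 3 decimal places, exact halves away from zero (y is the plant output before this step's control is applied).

(exact arithmetic carried between steps; '≈' marks a value shown rounded to 6 d.p. or computed from one; I and e_prev carry over from the previous line; the table rounds u and y to 3 d.p., halves away from zero)
n=0: y=0, sp=-2, e=sp−y=-2; I=-2, D=e−e_prev=-2; u=3/2·(-2)+0·(-2)+0·(-2)=-3; next y=-3/10·0+3/4·(-3)=-2.25
n=1: y=-2.25, sp=-1, e=sp−y=1.25; I=-0.75, D=e−e_prev=3.25; u=3/2·1.25+0·(-0.75)+0·3.25=1.875; next y=-3/10·(-2.25)+3/4·1.875=2.08125
n=2: y=2.08125, sp=-1, e=sp−y=-3.08125; I=-3.83125, D=e−e_prev=-4.33125; u=3/2·(-3.08125)+0·(-3.83125)+0·(-4.33125)=-4.621875; next y=-3/10·2.08125+3/4·(-4.621875)≈-4.090781
n=3: y≈-4.090781, sp=-1, e=sp−y≈3.090781; I≈-0.740469, D=e−e_prev≈6.172031; u=3/2·3.090781+0·(-0.740469)+0·6.172031≈4.636172; next y=-3/10·(-4.090781)+3/4·4.636172≈4.704363
n=4: y≈4.704363, sp=-1, e=sp−y≈-5.704363; I≈-6.444832, D=e−e_prev≈-8.795145; u=3/2·(-5.704363)+0·(-6.444832)+0·(-8.795145)≈-8.556545; next y=-3/10·4.704363+3/4·(-8.556545)≈-7.828718
n=5: y≈-7.828718, sp=-1, e=sp−y≈6.828718; I≈0.383886, D=e−e_prev≈12.533081; u=3/2·6.828718+0·0.383886+0·12.533081≈10.243077; next y=-3/10·(-7.828718)+3/4·10.243077≈10.030923
n=6: y≈10.030923, sp=-1, e=sp−y≈-11.030923; I≈-10.647037, D=e−e_prev≈-17.859640; u=3/2·(-11.030923)+0·(-10.647037)+0·(-17.859640)≈-16.546384; next y=-3/10·10.030923+3/4·(-16.546384)≈-15.419065

0 -2 -3.000 0.000
1 -1 1.875 -2.250
2 -1 -4.622 2.081
3 -1 4.636 -4.091
4 -1 -8.557 4.704
5 -1 10.243 -7.829
6 -1 -16.546 10.031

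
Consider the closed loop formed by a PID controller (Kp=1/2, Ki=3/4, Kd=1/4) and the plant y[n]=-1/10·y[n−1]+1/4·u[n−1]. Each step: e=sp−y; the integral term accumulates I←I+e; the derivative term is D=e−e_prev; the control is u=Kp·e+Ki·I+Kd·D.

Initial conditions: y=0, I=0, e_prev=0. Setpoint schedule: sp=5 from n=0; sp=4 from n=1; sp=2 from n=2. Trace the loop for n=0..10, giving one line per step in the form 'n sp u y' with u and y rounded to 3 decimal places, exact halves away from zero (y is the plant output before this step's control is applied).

(exact arithmetic carried between steps; '≈' marks a value shown rounded to 6 d.p. or computed from one; I and e_prev carry over from the previous line; the table rounds u and y to 3 d.p., halves away from zero)
n=0: y=0, sp=5, e=sp−y=5; I=5, D=e−e_prev=5; u=1/2·5+3/4·5+1/4·5=7.5; next y=-1/10·0+1/4·7.5=1.875
n=1: y=1.875, sp=4, e=sp−y=2.125; I=7.125, D=e−e_prev=-2.875; u=1/2·2.125+3/4·7.125+1/4·(-2.875)=5.6875; next y=-1/10·1.875+1/4·5.6875=1.234375
n=2: y=1.234375, sp=2, e=sp−y=0.765625; I=7.890625, D=e−e_prev=-1.359375; u=1/2·0.765625+3/4·7.890625+1/4·(-1.359375)≈5.960938; next y=-1/10·1.234375+1/4·5.960938≈1.366797
n=3: y≈1.366797, sp=2, e=sp−y≈0.633203; I≈8.523828, D=e−e_prev≈-0.132422; u=1/2·0.633203+3/4·8.523828+1/4·(-0.132422)≈6.676367; next y=-1/10·1.366797+1/4·6.676367≈1.532412
n=4: y≈1.532412, sp=2, e=sp−y≈0.467588; I≈8.991416, D=e−e_prev≈-0.165615; u=1/2·0.467588+3/4·8.991416+1/4·(-0.165615)≈6.935952; next y=-1/10·1.532412+1/4·6.935952≈1.580747
n=5: y≈1.580747, sp=2, e=sp−y≈0.419253; I≈9.410669, D=e−e_prev≈-0.048335; u=1/2·0.419253+3/4·9.410669+1/4·(-0.048335)≈7.255545; next y=-1/10·1.580747+1/4·7.255545≈1.655812
n=6: y≈1.655812, sp=2, e=sp−y≈0.344188; I≈9.754858, D=e−e_prev≈-0.075065; u=1/2·0.344188+3/4·9.754858+1/4·(-0.075065)≈7.469471; next y=-1/10·1.655812+1/4·7.469471≈1.701787
n=7: y≈1.701787, sp=2, e=sp−y≈0.298213; I≈10.053071, D=e−e_prev≈-0.045975; u=1/2·0.298213+3/4·10.053071+1/4·(-0.045975)≈7.677416; next y=-1/10·1.701787+1/4·7.677416≈1.749175
n=8: y≈1.749175, sp=2, e=sp−y≈0.250825; I≈10.303896, D=e−e_prev≈-0.047389; u=1/2·0.250825+3/4·10.303896+1/4·(-0.047389)≈7.841487; next y=-1/10·1.749175+1/4·7.841487≈1.785454
n=9: y≈1.785454, sp=2, e=sp−y≈0.214546; I≈10.518441, D=e−e_prev≈-0.036279; u=1/2·0.214546+3/4·10.518441+1/4·(-0.036279)≈7.987034; next y=-1/10·1.785454+1/4·7.987034≈1.818213
n=10: y≈1.818213, sp=2, e=sp−y≈0.181787; I≈10.700228, D=e−e_prev≈-0.032759; u=1/2·0.181787+3/4·10.700228+1/4·(-0.032759)≈8.107875; next y=-1/10·1.818213+1/4·8.107875≈1.845147

0 5 7.500 0.000
1 4 5.688 1.875
2 2 5.961 1.234
3 2 6.676 1.367
4 2 6.936 1.532
5 2 7.256 1.581
6 2 7.469 1.656
7 2 7.677 1.702
8 2 7.841 1.749
9 2 7.987 1.785
10 2 8.108 1.818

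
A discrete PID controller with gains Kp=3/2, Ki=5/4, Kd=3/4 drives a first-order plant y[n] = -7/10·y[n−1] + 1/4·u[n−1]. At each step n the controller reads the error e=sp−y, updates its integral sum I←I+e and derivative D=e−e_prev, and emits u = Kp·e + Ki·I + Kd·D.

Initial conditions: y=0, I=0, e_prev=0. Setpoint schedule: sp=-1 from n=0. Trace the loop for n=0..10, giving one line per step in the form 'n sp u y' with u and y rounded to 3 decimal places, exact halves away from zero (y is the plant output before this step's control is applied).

(exact arithmetic carried between steps; '≈' marks a value shown rounded to 6 d.p. or computed from one; I and e_prev carry over from the previous line; the table rounds u and y to 3 d.p., halves away from zero)
n=0: y=0, sp=-1, e=sp−y=-1; I=-1, D=e−e_prev=-1; u=3/2·(-1)+5/4·(-1)+3/4·(-1)=-3.5; next y=-7/10·0+1/4·(-3.5)=-0.875
n=1: y=-0.875, sp=-1, e=sp−y=-0.125; I=-1.125, D=e−e_prev=0.875; u=3/2·(-0.125)+5/4·(-1.125)+3/4·0.875=-0.9375; next y=-7/10·(-0.875)+1/4·(-0.9375)=0.378125
n=2: y=0.378125, sp=-1, e=sp−y=-1.378125; I=-2.503125, D=e−e_prev=-1.253125; u=3/2·(-1.378125)+5/4·(-2.503125)+3/4·(-1.253125)≈-6.135938; next y=-7/10·0.378125+1/4·(-6.135938)≈-1.798672
n=3: y≈-1.798672, sp=-1, e=sp−y≈0.798672; I≈-1.704453, D=e−e_prev≈2.176797; u=3/2·0.798672+5/4·(-1.704453)+3/4·2.176797≈0.700039; next y=-7/10·(-1.798672)+1/4·0.700039≈1.434080
n=4: y≈1.434080, sp=-1, e=sp−y≈-2.434080; I≈-4.138533, D=e−e_prev≈-3.232752; u=3/2·(-2.434080)+5/4·(-4.138533)+3/4·(-3.232752)≈-11.248851; next y=-7/10·1.434080+1/4·(-11.248851)≈-3.816069
n=5: y≈-3.816069, sp=-1, e=sp−y≈2.816069; I≈-1.322465, D=e−e_prev≈5.250149; u=3/2·2.816069+5/4·(-1.322465)+3/4·5.250149≈6.508634; next y=-7/10·(-3.816069)+1/4·6.508634≈4.298407
n=6: y≈4.298407, sp=-1, e=sp−y≈-5.298407; I≈-6.620871, D=e−e_prev≈-8.114475; u=3/2·(-5.298407)+5/4·(-6.620871)+3/4·(-8.114475)≈-22.309555; next y=-7/10·4.298407+1/4·(-22.309555)≈-8.586273
n=7: y≈-8.586273, sp=-1, e=sp−y≈7.586273; I≈0.965402, D=e−e_prev≈12.884680; u=3/2·7.586273+5/4·0.965402+3/4·12.884680≈22.249673; next y=-7/10·(-8.586273)+1/4·22.249673≈11.572810
n=8: y≈11.572810, sp=-1, e=sp−y≈-12.572810; I≈-11.607407, D=e−e_prev≈-20.159083; u=3/2·(-12.572810)+5/4·(-11.607407)+3/4·(-20.159083)≈-48.487786; next y=-7/10·11.572810+1/4·(-48.487786)≈-20.222913
n=9: y≈-20.222913, sp=-1, e=sp−y≈19.222913; I≈7.615506, D=e−e_prev≈31.795723; u=3/2·19.222913+5/4·7.615506+3/4·31.795723≈62.200544; next y=-7/10·(-20.222913)+1/4·62.200544≈29.706175
n=10: y≈29.706175, sp=-1, e=sp−y≈-30.706175; I≈-23.090669, D=e−e_prev≈-49.929089; u=3/2·(-30.706175)+5/4·(-23.090669)+3/4·(-49.929089)≈-112.369416; next y=-7/10·29.706175+1/4·(-112.369416)≈-48.886677

0 -1 -3.500 0.000
1 -1 -0.938 -0.875
2 -1 -6.136 0.378
3 -1 0.700 -1.799
4 -1 -11.249 1.434
5 -1 6.509 -3.816
6 -1 -22.310 4.298
7 -1 22.250 -8.586
8 -1 -48.488 11.573
9 -1 62.201 -20.223
10 -1 -112.369 29.706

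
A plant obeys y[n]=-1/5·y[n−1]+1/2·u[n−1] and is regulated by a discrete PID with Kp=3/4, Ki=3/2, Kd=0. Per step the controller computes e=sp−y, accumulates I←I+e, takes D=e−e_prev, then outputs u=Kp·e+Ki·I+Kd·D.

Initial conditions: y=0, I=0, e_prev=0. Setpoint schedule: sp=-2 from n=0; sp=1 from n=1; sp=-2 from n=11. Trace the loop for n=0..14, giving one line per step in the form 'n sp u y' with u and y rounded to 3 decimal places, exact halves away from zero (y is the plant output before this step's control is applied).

0 -2 -4.500 0.000
1 1 4.313 -2.250
2 1 -1.739 2.606
3 1 4.845 -1.391
4 1 -0.775 2.701
5 1 4.838 -0.927
6 1 -0.218 2.604
7 1 4.652 -0.630
8 1 0.163 2.452
9 1 4.422 -0.409
10 1 0.456 2.293
11 -2 -2.556 -0.230
12 -2 -2.957 -1.232
13 -2 -4.108 -1.232
14 -2 -3.965 -1.808

(exact arithmetic carried between steps; '≈' marks a value shown rounded to 6 d.p. or computed from one; I and e_prev carry over from the previous line; the table rounds u and y to 3 d.p., halves away from zero)
n=0: y=0, sp=-2, e=sp−y=-2; I=-2, D=e−e_prev=-2; u=3/4·(-2)+3/2·(-2)+0·(-2)=-4.5; next y=-1/5·0+1/2·(-4.5)=-2.25
n=1: y=-2.25, sp=1, e=sp−y=3.25; I=1.25, D=e−e_prev=5.25; u=3/4·3.25+3/2·1.25+0·5.25=4.3125; next y=-1/5·(-2.25)+1/2·4.3125=2.60625
n=2: y=2.60625, sp=1, e=sp−y=-1.60625; I=-0.35625, D=e−e_prev=-4.85625; u=3/4·(-1.60625)+3/2·(-0.35625)+0·(-4.85625)≈-1.739063; next y=-1/5·2.60625+1/2·(-1.739063)≈-1.390781
n=3: y≈-1.390781, sp=1, e=sp−y≈2.390781; I≈2.034531, D=e−e_prev≈3.997031; u=3/4·2.390781+3/2·2.034531+0·3.997031≈4.844883; next y=-1/5·(-1.390781)+1/2·4.844883≈2.700598
n=4: y≈2.700598, sp=1, e=sp−y≈-1.700598; I≈0.333934, D=e−e_prev≈-4.091379; u=3/4·(-1.700598)+3/2·0.333934+0·(-4.091379)≈-0.774548; next y=-1/5·2.700598+1/2·(-0.774548)≈-0.927393
n=5: y≈-0.927393, sp=1, e=sp−y≈1.927393; I≈2.261327, D=e−e_prev≈3.627991; u=3/4·1.927393+3/2·2.261327+0·3.627991≈4.837536; next y=-1/5·(-0.927393)+1/2·4.837536≈2.604247
n=6: y≈2.604247, sp=1, e=sp−y≈-1.604247; I≈0.657081, D=e−e_prev≈-3.531640; u=3/4·(-1.604247)+3/2·0.657081+0·(-3.531640)≈-0.217564; next y=-1/5·2.604247+1/2·(-0.217564)≈-0.629631
n=7: y≈-0.629631, sp=1, e=sp−y≈1.629631; I≈2.286712, D=e−e_prev≈3.233878; u=3/4·1.629631+3/2·2.286712+0·3.233878≈4.652291; next y=-1/5·(-0.629631)+1/2·4.652291≈2.452072
n=8: y≈2.452072, sp=1, e=sp−y≈-1.452072; I≈0.834640, D=e−e_prev≈-3.081703; u=3/4·(-1.452072)+3/2·0.834640+0·(-3.081703)≈0.162906; next y=-1/5·2.452072+1/2·0.162906≈-0.408961
n=9: y≈-0.408961, sp=1, e=sp−y≈1.408961; I≈2.243601, D=e−e_prev≈2.861033; u=3/4·1.408961+3/2·2.243601+0·2.861033≈4.422123; next y=-1/5·(-0.408961)+1/2·4.422123≈2.292854
n=10: y≈2.292854, sp=1, e=sp−y≈-1.292854; I≈0.950748, D=e−e_prev≈-2.701815; u=3/4·(-1.292854)+3/2·0.950748+0·(-2.701815)≈0.456481; next y=-1/5·2.292854+1/2·0.456481≈-0.230330
n=11: y≈-0.230330, sp=-2, e=sp−y≈-1.769670; I≈-0.818922, D=e−e_prev≈-0.476816; u=3/4·(-1.769670)+3/2·(-0.818922)+0·(-0.476816)≈-2.555636; next y=-1/5·(-0.230330)+1/2·(-2.555636)≈-1.231752
n=12: y≈-1.231752, sp=-2, e=sp−y≈-0.768248; I≈-1.587170, D=e−e_prev≈1.001421; u=3/4·(-0.768248)+3/2·(-1.587170)+0·1.001421≈-2.956942; next y=-1/5·(-1.231752)+1/2·(-2.956942)≈-1.232121
n=13: y≈-1.232121, sp=-2, e=sp−y≈-0.767879; I≈-2.355050, D=e−e_prev≈0.000369; u=3/4·(-0.767879)+3/2·(-2.355050)+0·0.000369≈-4.108484; next y=-1/5·(-1.232121)+1/2·(-4.108484)≈-1.807818
n=14: y≈-1.807818, sp=-2, e=sp−y≈-0.192182; I≈-2.547232, D=e−e_prev≈0.575697; u=3/4·(-0.192182)+3/2·(-2.547232)+0·0.575697≈-3.964984; next y=-1/5·(-1.807818)+1/2·(-3.964984)≈-1.620929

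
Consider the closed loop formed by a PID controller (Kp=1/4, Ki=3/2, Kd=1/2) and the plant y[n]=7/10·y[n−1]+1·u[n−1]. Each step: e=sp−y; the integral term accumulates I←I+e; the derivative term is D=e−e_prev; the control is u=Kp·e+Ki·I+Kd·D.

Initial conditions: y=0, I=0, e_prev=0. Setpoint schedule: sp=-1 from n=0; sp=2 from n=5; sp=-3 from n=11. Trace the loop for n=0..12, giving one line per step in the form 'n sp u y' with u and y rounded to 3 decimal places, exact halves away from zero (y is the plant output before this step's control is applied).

(exact arithmetic carried between steps; '≈' marks a value shown rounded to 6 d.p. or computed from one; I and e_prev carry over from the previous line; the table rounds u and y to 3 d.p., halves away from zero)
n=0: y=0, sp=-1, e=sp−y=-1; I=-1, D=e−e_prev=-1; u=1/4·(-1)+3/2·(-1)+1/2·(-1)=-2.25; next y=7/10·0+1·(-2.25)=-2.25
n=1: y=-2.25, sp=-1, e=sp−y=1.25; I=0.25, D=e−e_prev=2.25; u=1/4·1.25+3/2·0.25+1/2·2.25=1.8125; next y=7/10·(-2.25)+1·1.8125=0.2375
n=2: y=0.2375, sp=-1, e=sp−y=-1.2375; I=-0.9875, D=e−e_prev=-2.4875; u=1/4·(-1.2375)+3/2·(-0.9875)+1/2·(-2.4875)=-3.034375; next y=7/10·0.2375+1·(-3.034375)=-2.868125
n=3: y=-2.868125, sp=-1, e=sp−y=1.868125; I=0.880625, D=e−e_prev=3.105625; u=1/4·1.868125+3/2·0.880625+1/2·3.105625≈3.340781; next y=7/10·(-2.868125)+1·3.340781≈1.333094
n=4: y≈1.333094, sp=-1, e=sp−y≈-2.333094; I≈-1.452469, D=e−e_prev≈-4.201219; u=1/4·(-2.333094)+3/2·(-1.452469)+1/2·(-4.201219)≈-4.862586; next y=7/10·1.333094+1·(-4.862586)≈-3.929420
n=5: y≈-3.929420, sp=2, e=sp−y≈5.929420; I≈4.476952, D=e−e_prev≈8.262514; u=1/4·5.929420+3/2·4.476952+1/2·8.262514≈12.329039; next y=7/10·(-3.929420)+1·12.329039≈9.578445
n=6: y≈9.578445, sp=2, e=sp−y≈-7.578445; I≈-3.101494, D=e−e_prev≈-13.507866; u=1/4·(-7.578445)+3/2·(-3.101494)+1/2·(-13.507866)≈-13.300785; next y=7/10·9.578445+1·(-13.300785)≈-6.595873
n=7: y≈-6.595873, sp=2, e=sp−y≈8.595873; I≈5.494379, D=e−e_prev≈16.174318; u=1/4·8.595873+3/2·5.494379+1/2·16.174318≈18.477696; next y=7/10·(-6.595873)+1·18.477696≈13.860585
n=8: y≈13.860585, sp=2, e=sp−y≈-11.860585; I≈-6.366206, D=e−e_prev≈-20.456458; u=1/4·(-11.860585)+3/2·(-6.366206)+1/2·(-20.456458)≈-22.742684; next y=7/10·13.860585+1·(-22.742684)≈-13.040275
n=9: y≈-13.040275, sp=2, e=sp−y≈15.040275; I≈8.674069, D=e−e_prev≈26.900860; u=1/4·15.040275+3/2·8.674069+1/2·26.900860≈30.221601; next y=7/10·(-13.040275)+1·30.221601≈21.093409
n=10: y≈21.093409, sp=2, e=sp−y≈-19.093409; I≈-10.419341, D=e−e_prev≈-34.133684; u=1/4·(-19.093409)+3/2·(-10.419341)+1/2·(-34.133684)≈-37.469205; next y=7/10·21.093409+1·(-37.469205)≈-22.703819
n=11: y≈-22.703819, sp=-3, e=sp−y≈19.703819; I≈9.284478, D=e−e_prev≈38.797228; u=1/4·19.703819+3/2·9.284478+1/2·38.797228≈38.251286; next y=7/10·(-22.703819)+1·38.251286≈22.358613
n=12: y≈22.358613, sp=-3, e=sp−y≈-25.358613; I≈-16.074135, D=e−e_prev≈-45.062431; u=1/4·(-25.358613)+3/2·(-16.074135)+1/2·(-45.062431)≈-52.982071; next y=7/10·22.358613+1·(-52.982071)≈-37.331042

0 -1 -2.250 0.000
1 -1 1.813 -2.250
2 -1 -3.034 0.238
3 -1 3.341 -2.868
4 -1 -4.863 1.333
5 2 12.329 -3.929
6 2 -13.301 9.578
7 2 18.478 -6.596
8 2 -22.743 13.861
9 2 30.222 -13.040
10 2 -37.469 21.093
11 -3 38.251 -22.704
12 -3 -52.982 22.359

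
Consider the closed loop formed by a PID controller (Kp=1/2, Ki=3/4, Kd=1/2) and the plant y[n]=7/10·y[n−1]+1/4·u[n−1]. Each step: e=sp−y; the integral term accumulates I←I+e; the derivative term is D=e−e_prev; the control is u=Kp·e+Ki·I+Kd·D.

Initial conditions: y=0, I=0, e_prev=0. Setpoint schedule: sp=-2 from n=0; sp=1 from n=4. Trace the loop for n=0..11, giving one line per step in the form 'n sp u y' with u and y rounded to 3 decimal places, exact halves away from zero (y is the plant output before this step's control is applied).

(exact arithmetic carried between steps; '≈' marks a value shown rounded to 6 d.p. or computed from one; I and e_prev carry over from the previous line; the table rounds u and y to 3 d.p., halves away from zero)
n=0: y=0, sp=-2, e=sp−y=-2; I=-2, D=e−e_prev=-2; u=1/2·(-2)+3/4·(-2)+1/2·(-2)=-3.5; next y=7/10·0+1/4·(-3.5)=-0.875
n=1: y=-0.875, sp=-2, e=sp−y=-1.125; I=-3.125, D=e−e_prev=0.875; u=1/2·(-1.125)+3/4·(-3.125)+1/2·0.875=-2.46875; next y=7/10·(-0.875)+1/4·(-2.46875)≈-1.229688
n=2: y≈-1.229688, sp=-2, e=sp−y≈-0.770313; I≈-3.895313, D=e−e_prev≈0.354688; u=1/2·(-0.770313)+3/4·(-3.895313)+1/2·0.354688≈-3.129297; next y=7/10·(-1.229688)+1/4·(-3.129297)≈-1.643105
n=3: y≈-1.643105, sp=-2, e=sp−y≈-0.356895; I≈-4.252207, D=e−e_prev≈0.413418; u=1/2·(-0.356895)+3/4·(-4.252207)+1/2·0.413418≈-3.160894; next y=7/10·(-1.643105)+1/4·(-3.160894)≈-1.940397
n=4: y≈-1.940397, sp=1, e=sp−y≈2.940397; I≈-1.311810, D=e−e_prev≈3.297292; u=1/2·2.940397+3/4·(-1.311810)+1/2·3.297292≈2.134987; next y=7/10·(-1.940397)+1/4·2.134987≈-0.824531
n=5: y≈-0.824531, sp=1, e=sp−y≈1.824531; I≈0.512721, D=e−e_prev≈-1.115866; u=1/2·1.824531+3/4·0.512721+1/2·(-1.115866)≈0.738874; next y=7/10·(-0.824531)+1/4·0.738874≈-0.392453
n=6: y≈-0.392453, sp=1, e=sp−y≈1.392453; I≈1.905175, D=e−e_prev≈-0.432078; u=1/2·1.392453+3/4·1.905175+1/2·(-0.432078)≈1.909069; next y=7/10·(-0.392453)+1/4·1.909069≈0.202550
n=7: y≈0.202550, sp=1, e=sp−y≈0.797450; I≈2.702625, D=e−e_prev≈-0.595003; u=1/2·0.797450+3/4·2.702625+1/2·(-0.595003)≈2.128192; next y=7/10·0.202550+1/4·2.128192≈0.673833
n=8: y≈0.673833, sp=1, e=sp−y≈0.326167; I≈3.028792, D=e−e_prev≈-0.471283; u=1/2·0.326167+3/4·3.028792+1/2·(-0.471283)≈2.199036; next y=7/10·0.673833+1/4·2.199036≈1.021442
n=9: y≈1.021442, sp=1, e=sp−y≈-0.021442; I≈3.007350, D=e−e_prev≈-0.347609; u=1/2·(-0.021442)+3/4·3.007350+1/2·(-0.347609)≈2.070987; next y=7/10·1.021442+1/4·2.070987≈1.232756
n=10: y≈1.232756, sp=1, e=sp−y≈-0.232756; I≈2.774594, D=e−e_prev≈-0.211314; u=1/2·(-0.232756)+3/4·2.774594+1/2·(-0.211314)≈1.858910; next y=7/10·1.232756+1/4·1.858910≈1.327657
n=11: y≈1.327657, sp=1, e=sp−y≈-0.327657; I≈2.446937, D=e−e_prev≈-0.094901; u=1/2·(-0.327657)+3/4·2.446937+1/2·(-0.094901)≈1.623924; next y=7/10·1.327657+1/4·1.623924≈1.335341

0 -2 -3.500 0.000
1 -2 -2.469 -0.875
2 -2 -3.129 -1.230
3 -2 -3.161 -1.643
4 1 2.135 -1.940
5 1 0.739 -0.825
6 1 1.909 -0.392
7 1 2.128 0.203
8 1 2.199 0.674
9 1 2.071 1.021
10 1 1.859 1.233
11 1 1.624 1.328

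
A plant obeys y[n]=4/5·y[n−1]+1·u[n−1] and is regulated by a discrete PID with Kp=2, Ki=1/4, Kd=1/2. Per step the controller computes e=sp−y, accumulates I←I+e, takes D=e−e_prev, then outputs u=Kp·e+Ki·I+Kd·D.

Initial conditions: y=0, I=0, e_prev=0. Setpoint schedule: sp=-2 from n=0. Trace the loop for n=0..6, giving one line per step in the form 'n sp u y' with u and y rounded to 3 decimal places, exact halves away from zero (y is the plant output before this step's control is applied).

(exact arithmetic carried between steps; '≈' marks a value shown rounded to 6 d.p. or computed from one; I and e_prev carry over from the previous line; the table rounds u and y to 3 d.p., halves away from zero)
n=0: y=0, sp=-2, e=sp−y=-2; I=-2, D=e−e_prev=-2; u=2·(-2)+1/4·(-2)+1/2·(-2)=-5.5; next y=4/5·0+1·(-5.5)=-5.5
n=1: y=-5.5, sp=-2, e=sp−y=3.5; I=1.5, D=e−e_prev=5.5; u=2·3.5+1/4·1.5+1/2·5.5=10.125; next y=4/5·(-5.5)+1·10.125=5.725
n=2: y=5.725, sp=-2, e=sp−y=-7.725; I=-6.225, D=e−e_prev=-11.225; u=2·(-7.725)+1/4·(-6.225)+1/2·(-11.225)=-22.61875; next y=4/5·5.725+1·(-22.61875)=-18.03875
n=3: y=-18.03875, sp=-2, e=sp−y=16.03875; I=9.81375, D=e−e_prev=23.76375; u=2·16.03875+1/4·9.81375+1/2·23.76375≈46.412813; next y=4/5·(-18.03875)+1·46.412813≈31.981813
n=4: y≈31.981813, sp=-2, e=sp−y≈-33.981813; I≈-24.168063, D=e−e_prev≈-50.020563; u=2·(-33.981813)+1/4·(-24.168063)+1/2·(-50.020563)≈-99.015922; next y=4/5·31.981813+1·(-99.015922)≈-73.430472
n=5: y≈-73.430472, sp=-2, e=sp−y≈71.430472; I≈47.262409, D=e−e_prev≈105.412284; u=2·71.430472+1/4·47.262409+1/2·105.412284≈207.382688; next y=4/5·(-73.430472)+1·207.382688≈148.638311
n=6: y≈148.638311, sp=-2, e=sp−y≈-150.638311; I≈-103.375901, D=e−e_prev≈-222.068783; u=2·(-150.638311)+1/4·(-103.375901)+1/2·(-222.068783)≈-438.154988; next y=4/5·148.638311+1·(-438.154988)≈-319.244340

0 -2 -5.500 0.000
1 -2 10.125 -5.500
2 -2 -22.619 5.725
3 -2 46.413 -18.039
4 -2 -99.016 31.982
5 -2 207.383 -73.430
6 -2 -438.155 148.638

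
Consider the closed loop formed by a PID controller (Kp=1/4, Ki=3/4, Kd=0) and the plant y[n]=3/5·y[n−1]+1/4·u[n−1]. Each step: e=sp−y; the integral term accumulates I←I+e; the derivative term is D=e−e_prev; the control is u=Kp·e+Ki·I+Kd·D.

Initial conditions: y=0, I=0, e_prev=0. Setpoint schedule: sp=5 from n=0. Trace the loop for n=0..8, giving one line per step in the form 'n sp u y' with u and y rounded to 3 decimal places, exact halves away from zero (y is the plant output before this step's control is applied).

(exact arithmetic carried between steps; '≈' marks a value shown rounded to 6 d.p. or computed from one; I and e_prev carry over from the previous line; the table rounds u and y to 3 d.p., halves away from zero)
n=0: y=0, sp=5, e=sp−y=5; I=5, D=e−e_prev=5; u=1/4·5+3/4·5+0·5=5; next y=3/5·0+1/4·5=1.25
n=1: y=1.25, sp=5, e=sp−y=3.75; I=8.75, D=e−e_prev=-1.25; u=1/4·3.75+3/4·8.75+0·(-1.25)=7.5; next y=3/5·1.25+1/4·7.5=2.625
n=2: y=2.625, sp=5, e=sp−y=2.375; I=11.125, D=e−e_prev=-1.375; u=1/4·2.375+3/4·11.125+0·(-1.375)=8.9375; next y=3/5·2.625+1/4·8.9375=3.809375
n=3: y=3.809375, sp=5, e=sp−y=1.190625; I=12.315625, D=e−e_prev=-1.184375; u=1/4·1.190625+3/4·12.315625+0·(-1.184375)=9.534375; next y=3/5·3.809375+1/4·9.534375≈4.669219
n=4: y≈4.669219, sp=5, e=sp−y≈0.330781; I≈12.646406, D=e−e_prev≈-0.859844; u=1/4·0.330781+3/4·12.646406+0·(-0.859844)≈9.5675; next y=3/5·4.669219+1/4·9.5675≈5.193406
n=5: y≈5.193406, sp=5, e=sp−y≈-0.193406; I≈12.453, D=e−e_prev≈-0.524188; u=1/4·(-0.193406)+3/4·12.453+0·(-0.524188)≈9.291398; next y=3/5·5.193406+1/4·9.291398≈5.438893
n=6: y≈5.438893, sp=5, e=sp−y≈-0.438893; I≈12.014107, D=e−e_prev≈-0.245487; u=1/4·(-0.438893)+3/4·12.014107+0·(-0.245487)≈8.900857; next y=3/5·5.438893+1/4·8.900857≈5.488550
n=7: y≈5.488550, sp=5, e=sp−y≈-0.488550; I≈11.525556, D=e−e_prev≈-0.049657; u=1/4·(-0.488550)+3/4·11.525556+0·(-0.049657)≈8.522030; next y=3/5·5.488550+1/4·8.522030≈5.423638
n=8: y≈5.423638, sp=5, e=sp−y≈-0.423638; I≈11.101919, D=e−e_prev≈0.064913; u=1/4·(-0.423638)+3/4·11.101919+0·0.064913≈8.220530; next y=3/5·5.423638+1/4·8.220530≈5.309315

0 5 5.000 0.000
1 5 7.500 1.250
2 5 8.938 2.625
3 5 9.534 3.809
4 5 9.568 4.669
5 5 9.291 5.193
6 5 8.901 5.439
7 5 8.522 5.489
8 5 8.221 5.424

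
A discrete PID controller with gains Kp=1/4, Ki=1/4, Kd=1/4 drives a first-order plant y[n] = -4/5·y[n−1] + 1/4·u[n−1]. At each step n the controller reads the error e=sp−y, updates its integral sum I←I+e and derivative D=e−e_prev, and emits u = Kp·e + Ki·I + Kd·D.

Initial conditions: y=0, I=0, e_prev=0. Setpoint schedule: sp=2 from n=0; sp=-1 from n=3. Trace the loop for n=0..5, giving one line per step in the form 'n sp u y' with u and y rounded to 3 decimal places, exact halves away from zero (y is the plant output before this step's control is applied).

0 2 1.500 0.000
1 2 1.219 0.375
2 2 1.996 0.005
3 -1 -0.215 0.495
4 -1 0.993 -0.450
5 -1 -0.175 0.608

(exact arithmetic carried between steps; '≈' marks a value shown rounded to 6 d.p. or computed from one; I and e_prev carry over from the previous line; the table rounds u and y to 3 d.p., halves away from zero)
n=0: y=0, sp=2, e=sp−y=2; I=2, D=e−e_prev=2; u=1/4·2+1/4·2+1/4·2=1.5; next y=-4/5·0+1/4·1.5=0.375
n=1: y=0.375, sp=2, e=sp−y=1.625; I=3.625, D=e−e_prev=-0.375; u=1/4·1.625+1/4·3.625+1/4·(-0.375)=1.21875; next y=-4/5·0.375+1/4·1.21875≈0.004688
n=2: y≈0.004688, sp=2, e=sp−y≈1.995313; I≈5.620313, D=e−e_prev≈0.370313; u=1/4·1.995313+1/4·5.620313+1/4·0.370313≈1.996484; next y=-4/5·0.004688+1/4·1.996484≈0.495371
n=3: y≈0.495371, sp=-1, e=sp−y≈-1.495371; I≈4.124941, D=e−e_prev≈-3.490684; u=1/4·(-1.495371)+1/4·4.124941+1/4·(-3.490684)≈-0.215278; next y=-4/5·0.495371+1/4·(-0.215278)≈-0.450116
n=4: y≈-0.450116, sp=-1, e=sp−y≈-0.549884; I≈3.575058, D=e−e_prev≈0.945488; u=1/4·(-0.549884)+1/4·3.575058+1/4·0.945488≈0.992665; next y=-4/5·(-0.450116)+1/4·0.992665≈0.608260
n=5: y≈0.608260, sp=-1, e=sp−y≈-1.608260; I≈1.966798, D=e−e_prev≈-1.058376; u=1/4·(-1.608260)+1/4·1.966798+1/4·(-1.058376)≈-0.174959; next y=-4/5·0.608260+1/4·(-0.174959)≈-0.530347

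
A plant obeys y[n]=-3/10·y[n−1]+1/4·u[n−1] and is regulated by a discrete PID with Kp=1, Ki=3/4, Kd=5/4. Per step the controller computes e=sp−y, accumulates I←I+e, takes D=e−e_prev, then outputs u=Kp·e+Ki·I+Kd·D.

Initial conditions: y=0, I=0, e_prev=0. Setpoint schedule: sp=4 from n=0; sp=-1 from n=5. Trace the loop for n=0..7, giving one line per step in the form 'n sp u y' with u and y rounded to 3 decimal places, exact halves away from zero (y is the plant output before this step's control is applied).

(exact arithmetic carried between steps; '≈' marks a value shown rounded to 6 d.p. or computed from one; I and e_prev carry over from the previous line; the table rounds u and y to 3 d.p., halves away from zero)
n=0: y=0, sp=4, e=sp−y=4; I=4, D=e−e_prev=4; u=1·4+3/4·4+5/4·4=12; next y=-3/10·0+1/4·12=3
n=1: y=3, sp=4, e=sp−y=1; I=5, D=e−e_prev=-3; u=1·1+3/4·5+5/4·(-3)=1; next y=-3/10·3+1/4·1=-0.65
n=2: y=-0.65, sp=4, e=sp−y=4.65; I=9.65, D=e−e_prev=3.65; u=1·4.65+3/4·9.65+5/4·3.65=16.45; next y=-3/10·(-0.65)+1/4·16.45=4.3075
n=3: y=4.3075, sp=4, e=sp−y=-0.3075; I=9.3425, D=e−e_prev=-4.9575; u=1·(-0.3075)+3/4·9.3425+5/4·(-4.9575)=0.5025; next y=-3/10·4.3075+1/4·0.5025=-1.166625
n=4: y=-1.166625, sp=4, e=sp−y=5.166625; I=14.509125, D=e−e_prev=5.474125; u=1·5.166625+3/4·14.509125+5/4·5.474125=22.891125; next y=-3/10·(-1.166625)+1/4·22.891125≈6.072769
n=5: y≈6.072769, sp=-1, e=sp−y≈-7.072769; I≈7.436356, D=e−e_prev≈-12.239394; u=1·(-7.072769)+3/4·7.436356+5/4·(-12.239394)≈-16.794744; next y=-3/10·6.072769+1/4·(-16.794744)≈-6.020517
n=6: y≈-6.020517, sp=-1, e=sp−y≈5.020517; I≈12.456873, D=e−e_prev≈12.093285; u=1·5.020517+3/4·12.456873+5/4·12.093285≈29.479778; next y=-3/10·(-6.020517)+1/4·29.479778≈9.176099
n=7: y≈9.176099, sp=-1, e=sp−y≈-10.176099; I≈2.280773, D=e−e_prev≈-15.196616; u=1·(-10.176099)+3/4·2.280773+5/4·(-15.196616)≈-27.461289; next y=-3/10·9.176099+1/4·(-27.461289)≈-9.618152

0 4 12.000 0.000
1 4 1.000 3.000
2 4 16.450 -0.650
3 4 0.503 4.308
4 4 22.891 -1.167
5 -1 -16.795 6.073
6 -1 29.480 -6.021
7 -1 -27.461 9.176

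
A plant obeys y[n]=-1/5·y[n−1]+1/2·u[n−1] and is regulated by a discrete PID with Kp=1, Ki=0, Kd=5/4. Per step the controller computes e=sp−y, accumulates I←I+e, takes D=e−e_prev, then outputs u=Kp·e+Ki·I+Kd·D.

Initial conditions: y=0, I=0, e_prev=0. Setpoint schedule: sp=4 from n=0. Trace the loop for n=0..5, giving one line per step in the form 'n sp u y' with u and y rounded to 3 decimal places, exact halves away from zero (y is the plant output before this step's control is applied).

(exact arithmetic carried between steps; '≈' marks a value shown rounded to 6 d.p. or computed from one; I and e_prev carry over from the previous line; the table rounds u and y to 3 d.p., halves away from zero)
n=0: y=0, sp=4, e=sp−y=4; I=4, D=e−e_prev=4; u=1·4+0·4+5/4·4=9; next y=-1/5·0+1/2·9=4.5
n=1: y=4.5, sp=4, e=sp−y=-0.5; I=3.5, D=e−e_prev=-4.5; u=1·(-0.5)+0·3.5+5/4·(-4.5)=-6.125; next y=-1/5·4.5+1/2·(-6.125)=-3.9625
n=2: y=-3.9625, sp=4, e=sp−y=7.9625; I=11.4625, D=e−e_prev=8.4625; u=1·7.9625+0·11.4625+5/4·8.4625=18.540625; next y=-1/5·(-3.9625)+1/2·18.540625≈10.062813
n=3: y≈10.062813, sp=4, e=sp−y≈-6.062813; I≈5.399688, D=e−e_prev≈-14.025313; u=1·(-6.062813)+0·5.399688+5/4·(-14.025313)≈-23.594453; next y=-1/5·10.062813+1/2·(-23.594453)≈-13.809789
n=4: y≈-13.809789, sp=4, e=sp−y≈17.809789; I≈23.209477, D=e−e_prev≈23.872602; u=1·17.809789+0·23.209477+5/4·23.872602≈47.650541; next y=-1/5·(-13.809789)+1/2·47.650541≈26.587228
n=5: y≈26.587228, sp=4, e=sp−y≈-22.587228; I≈0.622248, D=e−e_prev≈-40.397017; u=1·(-22.587228)+0·0.622248+5/4·(-40.397017)≈-73.083500; next y=-1/5·26.587228+1/2·(-73.083500)≈-41.859196

0 4 9.000 0.000
1 4 -6.125 4.500
2 4 18.541 -3.963
3 4 -23.594 10.063
4 4 47.651 -13.810
5 4 -73.084 26.587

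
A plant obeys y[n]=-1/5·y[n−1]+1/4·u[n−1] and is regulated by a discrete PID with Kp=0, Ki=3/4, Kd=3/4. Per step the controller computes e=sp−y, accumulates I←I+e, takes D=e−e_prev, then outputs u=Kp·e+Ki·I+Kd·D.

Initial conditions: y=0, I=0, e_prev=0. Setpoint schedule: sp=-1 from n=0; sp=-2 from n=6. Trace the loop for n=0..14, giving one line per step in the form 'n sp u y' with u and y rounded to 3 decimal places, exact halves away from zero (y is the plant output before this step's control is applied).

(exact arithmetic carried between steps; '≈' marks a value shown rounded to 6 d.p. or computed from one; I and e_prev carry over from the previous line; the table rounds u and y to 3 d.p., halves away from zero)
n=0: y=0, sp=-1, e=sp−y=-1; I=-1, D=e−e_prev=-1; u=0·(-1)+3/4·(-1)+3/4·(-1)=-1.5; next y=-1/5·0+1/4·(-1.5)=-0.375
n=1: y=-0.375, sp=-1, e=sp−y=-0.625; I=-1.625, D=e−e_prev=0.375; u=0·(-0.625)+3/4·(-1.625)+3/4·0.375=-0.9375; next y=-1/5·(-0.375)+1/4·(-0.9375)=-0.159375
n=2: y=-0.159375, sp=-1, e=sp−y=-0.840625; I=-2.465625, D=e−e_prev=-0.215625; u=0·(-0.840625)+3/4·(-2.465625)+3/4·(-0.215625)≈-2.010938; next y=-1/5·(-0.159375)+1/4·(-2.010938)≈-0.470859
n=3: y≈-0.470859, sp=-1, e=sp−y≈-0.529141; I≈-2.994766, D=e−e_prev≈0.311484; u=0·(-0.529141)+3/4·(-2.994766)+3/4·0.311484≈-2.012461; next y=-1/5·(-0.470859)+1/4·(-2.012461)≈-0.408943
n=4: y≈-0.408943, sp=-1, e=sp−y≈-0.591057; I≈-3.585822, D=e−e_prev≈-0.061916; u=0·(-0.591057)+3/4·(-3.585822)+3/4·(-0.061916)≈-2.735804; next y=-1/5·(-0.408943)+1/4·(-2.735804)≈-0.602162
n=5: y≈-0.602162, sp=-1, e=sp−y≈-0.397838; I≈-3.983660, D=e−e_prev≈0.193219; u=0·(-0.397838)+3/4·(-3.983660)+3/4·0.193219≈-2.842831; next y=-1/5·(-0.602162)+1/4·(-2.842831)≈-0.590275
n=6: y≈-0.590275, sp=-2, e=sp−y≈-1.409725; I≈-5.393385, D=e−e_prev≈-1.011887; u=0·(-1.409725)+3/4·(-5.393385)+3/4·(-1.011887)≈-4.803954; next y=-1/5·(-0.590275)+1/4·(-4.803954)≈-1.082933
n=7: y≈-1.082933, sp=-2, e=sp−y≈-0.917067; I≈-6.310451, D=e−e_prev≈0.492658; u=0·(-0.917067)+3/4·(-6.310451)+3/4·0.492658≈-4.363345; next y=-1/5·(-1.082933)+1/4·(-4.363345)≈-0.874250
n=8: y≈-0.874250, sp=-2, e=sp−y≈-1.125750; I≈-7.436202, D=e−e_prev≈-0.208684; u=0·(-1.125750)+3/4·(-7.436202)+3/4·(-0.208684)≈-5.733664; next y=-1/5·(-0.874250)+1/4·(-5.733664)≈-1.258566
n=9: y≈-1.258566, sp=-2, e=sp−y≈-0.741434; I≈-8.177636, D=e−e_prev≈0.384317; u=0·(-0.741434)+3/4·(-8.177636)+3/4·0.384317≈-5.844989; next y=-1/5·(-1.258566)+1/4·(-5.844989)≈-1.209534
n=10: y≈-1.209534, sp=-2, e=sp−y≈-0.790466; I≈-8.968102, D=e−e_prev≈-0.049032; u=0·(-0.790466)+3/4·(-8.968102)+3/4·(-0.049032)≈-6.762850; next y=-1/5·(-1.209534)+1/4·(-6.762850)≈-1.448806
n=11: y≈-1.448806, sp=-2, e=sp−y≈-0.551194; I≈-9.519296, D=e−e_prev≈0.239272; u=0·(-0.551194)+3/4·(-9.519296)+3/4·0.239272≈-6.960018; next y=-1/5·(-1.448806)+1/4·(-6.960018)≈-1.450243
n=12: y≈-1.450243, sp=-2, e=sp−y≈-0.549757; I≈-10.069052, D=e−e_prev≈0.001438; u=0·(-0.549757)+3/4·(-10.069052)+3/4·0.001438≈-7.550711; next y=-1/5·(-1.450243)+1/4·(-7.550711)≈-1.597629
n=13: y≈-1.597629, sp=-2, e=sp−y≈-0.402371; I≈-10.471423, D=e−e_prev≈0.147386; u=0·(-0.402371)+3/4·(-10.471423)+3/4·0.147386≈-7.743028; next y=-1/5·(-1.597629)+1/4·(-7.743028)≈-1.616231
n=14: y≈-1.616231, sp=-2, e=sp−y≈-0.383769; I≈-10.855192, D=e−e_prev≈0.018602; u=0·(-0.383769)+3/4·(-10.855192)+3/4·0.018602≈-8.127442; next y=-1/5·(-1.616231)+1/4·(-8.127442)≈-1.708614

0 -1 -1.500 0.000
1 -1 -0.938 -0.375
2 -1 -2.011 -0.159
3 -1 -2.012 -0.471
4 -1 -2.736 -0.409
5 -1 -2.843 -0.602
6 -2 -4.804 -0.590
7 -2 -4.363 -1.083
8 -2 -5.734 -0.874
9 -2 -5.845 -1.259
10 -2 -6.763 -1.210
11 -2 -6.960 -1.449
12 -2 -7.551 -1.450
13 -2 -7.743 -1.598
14 -2 -8.127 -1.616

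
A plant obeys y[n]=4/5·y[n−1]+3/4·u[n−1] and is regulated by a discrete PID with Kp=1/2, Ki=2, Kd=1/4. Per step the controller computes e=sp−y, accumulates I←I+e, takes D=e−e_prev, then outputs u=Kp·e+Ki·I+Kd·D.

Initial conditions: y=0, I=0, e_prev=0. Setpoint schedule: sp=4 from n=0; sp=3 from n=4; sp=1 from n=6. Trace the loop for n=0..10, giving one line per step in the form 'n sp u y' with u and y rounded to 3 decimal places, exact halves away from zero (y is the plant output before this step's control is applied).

0 4 11.000 0.000
1 4 -4.688 8.250
2 4 3.080 3.084
3 4 -1.037 4.778
4 3 -0.153 3.045
5 3 1.564 2.321
6 1 -4.709 3.030
7 1 3.286 -1.107
8 1 -0.921 1.579
9 1 1.360 0.573
10 1 -0.527 1.478

(exact arithmetic carried between steps; '≈' marks a value shown rounded to 6 d.p. or computed from one; I and e_prev carry over from the previous line; the table rounds u and y to 3 d.p., halves away from zero)
n=0: y=0, sp=4, e=sp−y=4; I=4, D=e−e_prev=4; u=1/2·4+2·4+1/4·4=11; next y=4/5·0+3/4·11=8.25
n=1: y=8.25, sp=4, e=sp−y=-4.25; I=-0.25, D=e−e_prev=-8.25; u=1/2·(-4.25)+2·(-0.25)+1/4·(-8.25)=-4.6875; next y=4/5·8.25+3/4·(-4.6875)=3.084375
n=2: y=3.084375, sp=4, e=sp−y=0.915625; I=0.665625, D=e−e_prev=5.165625; u=1/2·0.915625+2·0.665625+1/4·5.165625≈3.080469; next y=4/5·3.084375+3/4·3.080469≈4.777852
n=3: y≈4.777852, sp=4, e=sp−y≈-0.777852; I≈-0.112227, D=e−e_prev≈-1.693477; u=1/2·(-0.777852)+2·(-0.112227)+1/4·(-1.693477)≈-1.036748; next y=4/5·4.777852+3/4·(-1.036748)≈3.044720
n=4: y≈3.044720, sp=3, e=sp−y≈-0.044720; I≈-0.156947, D=e−e_prev≈0.733131; u=1/2·(-0.044720)+2·(-0.156947)+1/4·0.733131≈-0.152971; next y=4/5·3.044720+3/4·(-0.152971)≈2.321048
n=5: y≈2.321048, sp=3, e=sp−y≈0.678952; I≈0.522005, D=e−e_prev≈0.723672; u=1/2·0.678952+2·0.522005+1/4·0.723672≈1.564404; next y=4/5·2.321048+3/4·1.564404≈3.030142
n=6: y≈3.030142, sp=1, e=sp−y≈-2.030142; I≈-1.508137, D=e−e_prev≈-2.709094; u=1/2·(-2.030142)+2·(-1.508137)+1/4·(-2.709094)≈-4.708617; next y=4/5·3.030142+3/4·(-4.708617)≈-1.107350
n=7: y≈-1.107350, sp=1, e=sp−y≈2.107350; I≈0.599213, D=e−e_prev≈4.137491; u=1/2·2.107350+2·0.599213+1/4·4.137491≈3.286474; next y=4/5·(-1.107350)+3/4·3.286474≈1.578976
n=8: y≈1.578976, sp=1, e=sp−y≈-0.578976; I≈0.020237, D=e−e_prev≈-2.686325; u=1/2·(-0.578976)+2·0.020237+1/4·(-2.686325)≈-0.920594; next y=4/5·1.578976+3/4·(-0.920594)≈0.572735
n=9: y≈0.572735, sp=1, e=sp−y≈0.427265; I≈0.447503, D=e−e_prev≈1.006241; u=1/2·0.427265+2·0.447503+1/4·1.006241≈1.360198; next y=4/5·0.572735+3/4·1.360198≈1.478336
n=10: y≈1.478336, sp=1, e=sp−y≈-0.478336; I≈-0.030834, D=e−e_prev≈-0.905602; u=1/2·(-0.478336)+2·(-0.030834)+1/4·(-0.905602)≈-0.527236; next y=4/5·1.478336+3/4·(-0.527236)≈0.787242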